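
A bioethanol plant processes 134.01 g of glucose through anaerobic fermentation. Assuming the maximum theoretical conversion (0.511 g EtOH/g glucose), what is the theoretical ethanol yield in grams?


Theoretical ethanol yield: m_EtOH = 0.511 * m_glucose
m_EtOH = 0.511 * 134.01 = 68.4791 g

68.4791 g


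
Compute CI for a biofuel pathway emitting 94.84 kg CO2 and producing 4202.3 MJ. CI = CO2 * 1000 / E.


CI = CO2 * 1000 / E
= 94.84 * 1000 / 4202.3
= 22.5686 g CO2/MJ

22.5686 g CO2/MJ


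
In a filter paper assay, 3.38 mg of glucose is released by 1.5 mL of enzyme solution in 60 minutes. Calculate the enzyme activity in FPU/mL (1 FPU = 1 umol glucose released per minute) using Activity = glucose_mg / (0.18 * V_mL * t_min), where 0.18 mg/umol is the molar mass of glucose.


Activity = glucose_mg / (0.18 mg/umol * V_mL * t_min)
= 3.38 / (0.18 * 1.5 * 60)
= 0.2086 FPU/mL

0.2086 FPU/mL


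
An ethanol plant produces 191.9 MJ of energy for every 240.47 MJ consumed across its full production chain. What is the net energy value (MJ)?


NEV = E_out - E_in
= 191.9 - 240.47
= -48.5700 MJ

-48.5700 MJ


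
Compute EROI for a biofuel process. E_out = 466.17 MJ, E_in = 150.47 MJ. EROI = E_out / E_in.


EROI = E_out / E_in
= 466.17 / 150.47
= 3.0981

3.0981


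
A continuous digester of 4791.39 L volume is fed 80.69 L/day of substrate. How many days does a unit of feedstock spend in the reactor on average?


HRT = V / Q
= 4791.39 / 80.69
= 59.3802 days

59.3802 days


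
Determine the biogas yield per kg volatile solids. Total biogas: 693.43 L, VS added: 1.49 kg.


Y = V / VS
= 693.43 / 1.49
= 465.3893 L/kg VS

465.3893 L/kg VS


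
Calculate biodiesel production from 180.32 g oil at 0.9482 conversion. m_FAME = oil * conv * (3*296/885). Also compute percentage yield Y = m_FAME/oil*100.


m_FAME = oil * conv * (3 * 296 / 885) = oil * conv * (888/885)
= 180.32 * 0.9482 * 888 / 885
= 171.5590 g
Y = m_FAME / oil * 100 = conv * (888/885) * 100
= 0.9482 * 888 / 885 * 100
= 95.14%

171.5590 g FAME; Y = 95.14%


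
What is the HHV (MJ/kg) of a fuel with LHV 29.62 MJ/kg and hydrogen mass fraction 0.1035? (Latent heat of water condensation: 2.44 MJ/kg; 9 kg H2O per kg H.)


HHV = LHV + H_frac * 9 * 2.44
= 29.62 + 0.1035 * 9 * 2.44
= 31.8929 MJ/kg

31.8929 MJ/kg


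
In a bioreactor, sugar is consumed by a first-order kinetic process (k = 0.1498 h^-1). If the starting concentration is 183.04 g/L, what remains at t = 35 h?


S = S0 * exp(-k * t)
S = 183.04 * exp(-0.1498 * 35)
S = 0.9673 g/L

0.9673 g/L


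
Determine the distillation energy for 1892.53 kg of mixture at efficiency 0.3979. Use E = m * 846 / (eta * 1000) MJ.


E = m * 846 / (eta * 1000)
= 1892.53 * 846 / (0.3979 * 1000)
= 4023.8260 MJ

4023.8260 MJ


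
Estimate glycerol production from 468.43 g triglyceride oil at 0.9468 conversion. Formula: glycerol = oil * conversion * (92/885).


glycerol = oil * conv * (92/885)
= 468.43 * 0.9468 * 92 / 885
= 46.1049 g

46.1049 g


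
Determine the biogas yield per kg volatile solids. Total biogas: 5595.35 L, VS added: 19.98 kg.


Y = V / VS
= 5595.35 / 19.98
= 280.0475 L/kg VS

280.0475 L/kg VS


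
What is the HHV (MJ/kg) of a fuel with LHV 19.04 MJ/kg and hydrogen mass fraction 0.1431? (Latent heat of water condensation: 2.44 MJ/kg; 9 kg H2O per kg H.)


HHV = LHV + H_frac * 9 * 2.44
= 19.04 + 0.1431 * 9 * 2.44
= 22.1825 MJ/kg

22.1825 MJ/kg


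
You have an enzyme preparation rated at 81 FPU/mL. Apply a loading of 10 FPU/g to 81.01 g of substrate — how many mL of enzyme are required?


V = dosage * m_sub / activity
V = 10 * 81.01 / 81
V = 10.0012 mL

10.0012 mL


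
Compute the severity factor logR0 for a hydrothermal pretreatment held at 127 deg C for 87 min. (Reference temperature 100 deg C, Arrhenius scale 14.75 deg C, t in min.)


logR0 = log10(t * exp((T - 100) / 14.75))
= log10(87 * exp((127 - 100) / 14.75))
= 2.7345

2.7345


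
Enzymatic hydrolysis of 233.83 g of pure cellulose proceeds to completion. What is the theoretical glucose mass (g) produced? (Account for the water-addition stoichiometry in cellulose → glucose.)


glucose = cellulose * 180/162
= 233.83 * 180/162
= 259.8111 g

259.8111 g


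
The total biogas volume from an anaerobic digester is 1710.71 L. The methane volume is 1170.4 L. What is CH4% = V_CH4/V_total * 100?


CH4% = V_CH4 / V_total * 100
= 1170.4 / 1710.71 * 100
= 68.4160%

68.4160%


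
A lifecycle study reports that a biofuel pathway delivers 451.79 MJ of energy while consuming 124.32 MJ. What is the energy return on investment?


EROI = E_out / E_in
= 451.79 / 124.32
= 3.6341

3.6341


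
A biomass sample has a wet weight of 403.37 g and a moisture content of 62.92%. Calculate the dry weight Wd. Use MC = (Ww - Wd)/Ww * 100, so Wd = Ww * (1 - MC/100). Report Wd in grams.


Wd = Ww * (1 - MC/100)
= 403.37 * (1 - 62.92/100)
= 149.5696 g

149.5696 g


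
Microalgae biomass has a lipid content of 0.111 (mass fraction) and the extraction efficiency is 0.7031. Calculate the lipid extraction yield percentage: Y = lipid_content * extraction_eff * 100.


Y = lipid_content * extraction_eff * 100
= 0.111 * 0.7031 * 100
= 7.8044%

7.8044%


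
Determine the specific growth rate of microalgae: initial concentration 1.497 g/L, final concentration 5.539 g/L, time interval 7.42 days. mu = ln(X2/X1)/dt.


mu = ln(X2/X1) / dt
= ln(5.539/1.497) / 7.42
= 0.1763 per day

0.1763 per day


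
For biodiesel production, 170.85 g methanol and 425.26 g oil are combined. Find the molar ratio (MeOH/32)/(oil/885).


Molar ratio = n_MeOH / n_oil = (MeOH/32) / (oil/885) = (MeOH * 885) / (32 * oil)
= (170.85 * 885) / (32 * 425.26)
= 11.1110

11.1110


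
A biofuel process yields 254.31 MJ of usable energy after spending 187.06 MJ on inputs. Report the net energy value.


NEV = E_out - E_in
= 254.31 - 187.06
= 67.2500 MJ

67.2500 MJ


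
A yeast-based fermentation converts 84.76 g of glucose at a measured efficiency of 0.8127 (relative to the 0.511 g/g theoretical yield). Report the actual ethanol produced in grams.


Actual ethanol: m = 0.511 * 84.76 * 0.8127
m = 35.2000 g

35.2000 g


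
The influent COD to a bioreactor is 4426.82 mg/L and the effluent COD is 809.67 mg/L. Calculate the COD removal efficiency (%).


eta = (COD_in - COD_out) / COD_in * 100
= (4426.82 - 809.67) / 4426.82 * 100
= 81.7099%

81.7099%


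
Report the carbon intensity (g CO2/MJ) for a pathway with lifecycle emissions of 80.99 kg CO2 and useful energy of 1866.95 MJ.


CI = CO2 * 1000 / E
= 80.99 * 1000 / 1866.95
= 43.3809 g CO2/MJ

43.3809 g CO2/MJ


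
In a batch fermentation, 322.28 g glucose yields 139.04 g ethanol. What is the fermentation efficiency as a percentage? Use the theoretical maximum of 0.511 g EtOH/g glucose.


Fermentation efficiency = (actual / (0.511 * glucose)) * 100
= (139.04 / (0.511 * 322.28)) * 100
= 84.4278%

84.4278%


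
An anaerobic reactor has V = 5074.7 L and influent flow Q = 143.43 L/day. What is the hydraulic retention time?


HRT = V / Q
= 5074.7 / 143.43
= 35.3810 days

35.3810 days


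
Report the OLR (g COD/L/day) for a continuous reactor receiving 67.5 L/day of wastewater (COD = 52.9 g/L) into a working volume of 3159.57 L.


OLR = Q * S / V
= 67.5 * 52.9 / 3159.57
= 1.1301 g/L/day

1.1301 g/L/day


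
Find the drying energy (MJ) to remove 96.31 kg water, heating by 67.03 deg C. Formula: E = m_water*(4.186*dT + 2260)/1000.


E = m_water * (4.186 * dT + 2260) / 1000
= 96.31 * (4.186 * 67.03 + 2260) / 1000
= 244.6840 MJ

244.6840 MJ


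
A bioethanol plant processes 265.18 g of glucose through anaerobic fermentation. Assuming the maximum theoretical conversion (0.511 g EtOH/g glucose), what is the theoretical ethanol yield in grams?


Theoretical ethanol yield: m_EtOH = 0.511 * m_glucose
m_EtOH = 0.511 * 265.18 = 135.5070 g

135.5070 g


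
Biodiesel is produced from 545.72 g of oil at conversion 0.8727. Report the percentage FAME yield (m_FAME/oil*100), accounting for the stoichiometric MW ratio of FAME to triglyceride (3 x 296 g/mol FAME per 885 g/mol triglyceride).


m_FAME = oil * conv * (3 * 296 / 885) = oil * conv * (888/885)
= 545.72 * 0.8727 * 888 / 885
= 477.8643 g
Y = m_FAME / oil * 100 = conv * (888/885) * 100
= 0.8727 * 888 / 885 * 100
= 87.57%

87.57%


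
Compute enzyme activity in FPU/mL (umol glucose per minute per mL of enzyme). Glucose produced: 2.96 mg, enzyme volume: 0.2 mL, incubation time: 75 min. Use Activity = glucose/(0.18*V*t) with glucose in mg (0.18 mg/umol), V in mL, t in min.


Activity = glucose_mg / (0.18 mg/umol * V_mL * t_min)
= 2.96 / (0.18 * 0.2 * 75)
= 1.0963 FPU/mL

1.0963 FPU/mL


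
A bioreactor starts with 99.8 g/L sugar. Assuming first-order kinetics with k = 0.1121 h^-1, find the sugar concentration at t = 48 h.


S = S0 * exp(-k * t)
S = 99.8 * exp(-0.1121 * 48)
S = 0.4595 g/L

0.4595 g/L


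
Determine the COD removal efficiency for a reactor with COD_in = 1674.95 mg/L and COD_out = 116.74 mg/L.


eta = (COD_in - COD_out) / COD_in * 100
= (1674.95 - 116.74) / 1674.95 * 100
= 93.0302%

93.0302%


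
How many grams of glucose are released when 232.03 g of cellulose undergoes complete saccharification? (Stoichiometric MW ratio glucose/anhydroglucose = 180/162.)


glucose = cellulose * 180/162
= 232.03 * 180/162
= 257.8111 g

257.8111 g


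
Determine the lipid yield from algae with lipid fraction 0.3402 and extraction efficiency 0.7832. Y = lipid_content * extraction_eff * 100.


Y = lipid_content * extraction_eff * 100
= 0.3402 * 0.7832 * 100
= 26.6445%

26.6445%


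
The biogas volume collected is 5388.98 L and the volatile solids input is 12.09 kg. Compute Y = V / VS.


Y = V / VS
= 5388.98 / 12.09
= 445.7386 L/kg VS

445.7386 L/kg VS


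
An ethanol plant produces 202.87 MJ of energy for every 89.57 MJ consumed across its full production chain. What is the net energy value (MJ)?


NEV = E_out - E_in
= 202.87 - 89.57
= 113.3000 MJ

113.3000 MJ


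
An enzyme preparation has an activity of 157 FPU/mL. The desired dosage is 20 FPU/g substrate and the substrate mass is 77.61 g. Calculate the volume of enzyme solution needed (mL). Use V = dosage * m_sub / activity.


V = dosage * m_sub / activity
V = 20 * 77.61 / 157
V = 9.8866 mL

9.8866 mL


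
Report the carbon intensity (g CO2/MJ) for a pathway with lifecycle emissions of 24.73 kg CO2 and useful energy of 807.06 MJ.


CI = CO2 * 1000 / E
= 24.73 * 1000 / 807.06
= 30.6421 g CO2/MJ

30.6421 g CO2/MJ


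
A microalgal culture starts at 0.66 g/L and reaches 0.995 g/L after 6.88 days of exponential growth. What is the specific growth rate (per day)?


mu = ln(X2/X1) / dt
= ln(0.995/0.66) / 6.88
= 0.0597 per day

0.0597 per day


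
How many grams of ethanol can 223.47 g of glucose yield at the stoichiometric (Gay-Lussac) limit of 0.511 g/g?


Theoretical ethanol yield: m_EtOH = 0.511 * m_glucose
m_EtOH = 0.511 * 223.47 = 114.1932 g

114.1932 g


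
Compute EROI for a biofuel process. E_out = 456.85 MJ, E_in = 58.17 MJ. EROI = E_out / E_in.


EROI = E_out / E_in
= 456.85 / 58.17
= 7.8537

7.8537


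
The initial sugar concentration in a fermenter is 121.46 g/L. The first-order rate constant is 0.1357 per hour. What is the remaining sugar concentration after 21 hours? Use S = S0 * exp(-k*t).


S = S0 * exp(-k * t)
S = 121.46 * exp(-0.1357 * 21)
S = 7.0279 g/L

7.0279 g/L


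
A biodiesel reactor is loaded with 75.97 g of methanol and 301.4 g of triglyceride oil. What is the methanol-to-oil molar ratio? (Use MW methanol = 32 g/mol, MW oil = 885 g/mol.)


Molar ratio = n_MeOH / n_oil = (MeOH/32) / (oil/885) = (MeOH * 885) / (32 * oil)
= (75.97 * 885) / (32 * 301.4)
= 6.9710

6.9710


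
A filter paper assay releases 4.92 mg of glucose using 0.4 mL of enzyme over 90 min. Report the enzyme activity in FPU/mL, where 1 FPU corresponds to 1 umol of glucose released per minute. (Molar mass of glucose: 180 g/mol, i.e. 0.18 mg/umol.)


Activity = glucose_mg / (0.18 mg/umol * V_mL * t_min)
= 4.92 / (0.18 * 0.4 * 90)
= 0.7593 FPU/mL

0.7593 FPU/mL


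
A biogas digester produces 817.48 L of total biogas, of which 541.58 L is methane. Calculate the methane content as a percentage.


CH4% = V_CH4 / V_total * 100
= 541.58 / 817.48 * 100
= 66.2499%

66.2499%


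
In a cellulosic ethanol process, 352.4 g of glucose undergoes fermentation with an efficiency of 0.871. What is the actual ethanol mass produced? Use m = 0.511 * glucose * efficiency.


Actual ethanol: m = 0.511 * 352.4 * 0.871
m = 156.8465 g

156.8465 g


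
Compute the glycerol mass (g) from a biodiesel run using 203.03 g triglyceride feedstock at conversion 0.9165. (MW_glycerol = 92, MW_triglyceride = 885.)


glycerol = oil * conv * (92/885)
= 203.03 * 0.9165 * 92 / 885
= 19.3436 g

19.3436 g


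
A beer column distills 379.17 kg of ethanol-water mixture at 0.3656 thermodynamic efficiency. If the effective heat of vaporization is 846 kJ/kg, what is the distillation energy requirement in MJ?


E = m * 846 / (eta * 1000)
= 379.17 * 846 / (0.3656 * 1000)
= 877.4010 MJ

877.4010 MJ


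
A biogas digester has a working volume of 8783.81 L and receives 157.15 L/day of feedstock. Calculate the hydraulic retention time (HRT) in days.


HRT = V / Q
= 8783.81 / 157.15
= 55.8944 days

55.8944 days


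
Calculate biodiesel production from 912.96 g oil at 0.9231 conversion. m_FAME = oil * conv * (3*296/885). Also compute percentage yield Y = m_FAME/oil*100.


m_FAME = oil * conv * (3 * 296 / 885) = oil * conv * (888/885)
= 912.96 * 0.9231 * 888 / 885
= 845.6102 g
Y = m_FAME / oil * 100 = conv * (888/885) * 100
= 0.9231 * 888 / 885 * 100
= 92.62%

845.6102 g FAME; Y = 92.62%


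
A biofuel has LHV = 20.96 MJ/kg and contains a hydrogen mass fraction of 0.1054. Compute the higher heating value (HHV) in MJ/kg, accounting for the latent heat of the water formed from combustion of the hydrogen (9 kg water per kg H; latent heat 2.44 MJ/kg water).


HHV = LHV + H_frac * 9 * 2.44
= 20.96 + 0.1054 * 9 * 2.44
= 23.2746 MJ/kg

23.2746 MJ/kg


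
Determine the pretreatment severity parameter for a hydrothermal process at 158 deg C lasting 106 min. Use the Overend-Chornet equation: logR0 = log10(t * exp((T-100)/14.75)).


logR0 = log10(t * exp((T - 100) / 14.75))
= log10(106 * exp((158 - 100) / 14.75))
= 3.7330

3.7330


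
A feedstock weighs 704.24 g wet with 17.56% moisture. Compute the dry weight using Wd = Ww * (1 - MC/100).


Wd = Ww * (1 - MC/100)
= 704.24 * (1 - 17.56/100)
= 580.5755 g

580.5755 g


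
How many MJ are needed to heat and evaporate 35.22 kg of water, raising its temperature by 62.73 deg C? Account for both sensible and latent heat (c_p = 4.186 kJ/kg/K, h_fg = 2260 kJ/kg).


E = m_water * (4.186 * dT + 2260) / 1000
= 35.22 * (4.186 * 62.73 + 2260) / 1000
= 88.8455 MJ

88.8455 MJ


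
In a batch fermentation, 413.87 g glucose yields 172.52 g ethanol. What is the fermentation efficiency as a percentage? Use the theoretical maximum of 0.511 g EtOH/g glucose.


Fermentation efficiency = (actual / (0.511 * glucose)) * 100
= (172.52 / (0.511 * 413.87)) * 100
= 81.5745%

81.5745%


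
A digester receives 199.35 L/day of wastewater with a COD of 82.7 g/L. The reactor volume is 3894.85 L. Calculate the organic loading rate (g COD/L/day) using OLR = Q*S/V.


OLR = Q * S / V
= 199.35 * 82.7 / 3894.85
= 4.2328 g/L/day

4.2328 g/L/day


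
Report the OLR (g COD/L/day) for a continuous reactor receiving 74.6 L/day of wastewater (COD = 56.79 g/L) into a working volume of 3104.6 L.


OLR = Q * S / V
= 74.6 * 56.79 / 3104.6
= 1.3646 g/L/day

1.3646 g/L/day


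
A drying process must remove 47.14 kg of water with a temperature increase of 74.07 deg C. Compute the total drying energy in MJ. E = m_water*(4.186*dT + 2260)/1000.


E = m_water * (4.186 * dT + 2260) / 1000
= 47.14 * (4.186 * 74.07 + 2260) / 1000
= 121.1525 MJ

121.1525 MJ


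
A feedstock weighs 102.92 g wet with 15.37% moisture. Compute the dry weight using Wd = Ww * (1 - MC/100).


Wd = Ww * (1 - MC/100)
= 102.92 * (1 - 15.37/100)
= 87.1012 g

87.1012 g


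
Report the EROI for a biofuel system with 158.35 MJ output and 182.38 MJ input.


EROI = E_out / E_in
= 158.35 / 182.38
= 0.8682

0.8682


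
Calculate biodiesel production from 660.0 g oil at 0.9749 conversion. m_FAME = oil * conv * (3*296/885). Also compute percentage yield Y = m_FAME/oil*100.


m_FAME = oil * conv * (3 * 296 / 885) = oil * conv * (888/885)
= 660.0 * 0.9749 * 888 / 885
= 645.6151 g
Y = m_FAME / oil * 100 = conv * (888/885) * 100
= 0.9749 * 888 / 885 * 100
= 97.82%

645.6151 g FAME; Y = 97.82%


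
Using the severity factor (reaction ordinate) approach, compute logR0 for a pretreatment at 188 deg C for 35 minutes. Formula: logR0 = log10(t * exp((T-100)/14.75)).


logR0 = log10(t * exp((T - 100) / 14.75))
= log10(35 * exp((188 - 100) / 14.75))
= 4.1351

4.1351


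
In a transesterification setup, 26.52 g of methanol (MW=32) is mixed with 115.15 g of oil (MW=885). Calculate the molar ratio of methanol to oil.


Molar ratio = n_MeOH / n_oil = (MeOH/32) / (oil/885) = (MeOH * 885) / (32 * oil)
= (26.52 * 885) / (32 * 115.15)
= 6.3695

6.3695


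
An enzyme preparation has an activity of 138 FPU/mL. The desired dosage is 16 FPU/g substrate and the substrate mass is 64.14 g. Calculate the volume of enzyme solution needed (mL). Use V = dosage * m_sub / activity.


V = dosage * m_sub / activity
V = 16 * 64.14 / 138
V = 7.4365 mL

7.4365 mL


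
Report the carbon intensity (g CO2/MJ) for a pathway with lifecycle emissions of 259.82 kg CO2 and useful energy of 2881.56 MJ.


CI = CO2 * 1000 / E
= 259.82 * 1000 / 2881.56
= 90.1664 g CO2/MJ

90.1664 g CO2/MJ


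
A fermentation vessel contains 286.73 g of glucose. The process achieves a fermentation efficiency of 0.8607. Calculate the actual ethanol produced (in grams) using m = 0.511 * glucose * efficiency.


Actual ethanol: m = 0.511 * 286.73 * 0.8607
m = 126.1089 g

126.1089 g


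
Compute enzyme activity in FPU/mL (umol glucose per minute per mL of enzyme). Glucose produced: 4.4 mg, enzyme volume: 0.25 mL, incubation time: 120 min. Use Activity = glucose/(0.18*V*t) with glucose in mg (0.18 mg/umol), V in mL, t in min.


Activity = glucose_mg / (0.18 mg/umol * V_mL * t_min)
= 4.4 / (0.18 * 0.25 * 120)
= 0.8148 FPU/mL

0.8148 FPU/mL


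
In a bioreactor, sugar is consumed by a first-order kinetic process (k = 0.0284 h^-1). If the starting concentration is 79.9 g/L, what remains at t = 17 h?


S = S0 * exp(-k * t)
S = 79.9 * exp(-0.0284 * 17)
S = 49.3026 g/L

49.3026 g/L


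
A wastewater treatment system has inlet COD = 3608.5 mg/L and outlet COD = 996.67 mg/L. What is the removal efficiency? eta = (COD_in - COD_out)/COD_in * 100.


eta = (COD_in - COD_out) / COD_in * 100
= (3608.5 - 996.67) / 3608.5 * 100
= 72.3799%

72.3799%


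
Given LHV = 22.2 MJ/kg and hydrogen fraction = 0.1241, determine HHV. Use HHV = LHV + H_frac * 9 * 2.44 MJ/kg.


HHV = LHV + H_frac * 9 * 2.44
= 22.2 + 0.1241 * 9 * 2.44
= 24.9252 MJ/kg

24.9252 MJ/kg


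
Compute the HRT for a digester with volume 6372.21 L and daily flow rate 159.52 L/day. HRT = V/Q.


HRT = V / Q
= 6372.21 / 159.52
= 39.9462 days

39.9462 days


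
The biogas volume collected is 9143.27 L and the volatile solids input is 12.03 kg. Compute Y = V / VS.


Y = V / VS
= 9143.27 / 12.03
= 760.0391 L/kg VS

760.0391 L/kg VS


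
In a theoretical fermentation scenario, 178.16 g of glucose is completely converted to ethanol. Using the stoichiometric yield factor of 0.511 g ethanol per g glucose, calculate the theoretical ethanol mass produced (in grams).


Theoretical ethanol yield: m_EtOH = 0.511 * m_glucose
m_EtOH = 0.511 * 178.16 = 91.0398 g

91.0398 g


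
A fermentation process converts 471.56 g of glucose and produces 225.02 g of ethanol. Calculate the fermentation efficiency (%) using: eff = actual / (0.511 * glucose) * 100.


Fermentation efficiency = (actual / (0.511 * glucose)) * 100
= (225.02 / (0.511 * 471.56)) * 100
= 93.3820%

93.3820%


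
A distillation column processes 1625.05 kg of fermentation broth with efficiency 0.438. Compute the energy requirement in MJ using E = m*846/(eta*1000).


E = m * 846 / (eta * 1000)
= 1625.05 * 846 / (0.438 * 1000)
= 3138.7952 MJ

3138.7952 MJ


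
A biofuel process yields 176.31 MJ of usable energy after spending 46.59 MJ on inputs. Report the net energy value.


NEV = E_out - E_in
= 176.31 - 46.59
= 129.7200 MJ

129.7200 MJ


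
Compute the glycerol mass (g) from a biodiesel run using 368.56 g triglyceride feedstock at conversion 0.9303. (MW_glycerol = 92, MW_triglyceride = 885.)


glycerol = oil * conv * (92/885)
= 368.56 * 0.9303 * 92 / 885
= 35.6431 g

35.6431 g


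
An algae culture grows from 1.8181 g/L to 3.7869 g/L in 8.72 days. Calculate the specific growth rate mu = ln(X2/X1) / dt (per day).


mu = ln(X2/X1) / dt
= ln(3.7869/1.8181) / 8.72
= 0.0841 per day

0.0841 per day


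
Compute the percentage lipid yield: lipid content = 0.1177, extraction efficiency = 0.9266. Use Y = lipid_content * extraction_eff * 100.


Y = lipid_content * extraction_eff * 100
= 0.1177 * 0.9266 * 100
= 10.9061%

10.9061%


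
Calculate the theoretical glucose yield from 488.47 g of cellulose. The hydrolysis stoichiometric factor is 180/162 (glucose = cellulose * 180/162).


glucose = cellulose * 180/162
= 488.47 * 180/162
= 542.7444 g

542.7444 g


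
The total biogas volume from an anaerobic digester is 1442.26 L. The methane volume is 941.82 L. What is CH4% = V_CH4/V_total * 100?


CH4% = V_CH4 / V_total * 100
= 941.82 / 1442.26 * 100
= 65.3017%

65.3017%


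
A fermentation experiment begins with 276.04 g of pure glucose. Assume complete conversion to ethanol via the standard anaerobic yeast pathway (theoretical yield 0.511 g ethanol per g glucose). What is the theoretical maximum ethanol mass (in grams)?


Theoretical ethanol yield: m_EtOH = 0.511 * m_glucose
m_EtOH = 0.511 * 276.04 = 141.0564 g

141.0564 g


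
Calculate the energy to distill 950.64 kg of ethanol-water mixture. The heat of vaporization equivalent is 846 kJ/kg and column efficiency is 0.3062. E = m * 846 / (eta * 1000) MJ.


E = m * 846 / (eta * 1000)
= 950.64 * 846 / (0.3062 * 1000)
= 2626.5233 MJ

2626.5233 MJ


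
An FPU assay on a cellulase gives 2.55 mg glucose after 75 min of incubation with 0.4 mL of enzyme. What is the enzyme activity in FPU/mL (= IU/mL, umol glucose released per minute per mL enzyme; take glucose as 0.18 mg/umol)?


Activity = glucose_mg / (0.18 mg/umol * V_mL * t_min)
= 2.55 / (0.18 * 0.4 * 75)
= 0.4722 FPU/mL

0.4722 FPU/mL


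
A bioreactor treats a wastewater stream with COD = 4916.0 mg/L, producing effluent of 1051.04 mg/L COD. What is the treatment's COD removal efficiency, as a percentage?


eta = (COD_in - COD_out) / COD_in * 100
= (4916.0 - 1051.04) / 4916.0 * 100
= 78.6200%

78.6200%


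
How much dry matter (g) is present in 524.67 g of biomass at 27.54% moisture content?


Wd = Ww * (1 - MC/100)
= 524.67 * (1 - 27.54/100)
= 380.1759 g

380.1759 g


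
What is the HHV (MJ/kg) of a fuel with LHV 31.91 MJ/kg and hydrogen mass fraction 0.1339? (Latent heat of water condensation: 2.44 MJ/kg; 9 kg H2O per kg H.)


HHV = LHV + H_frac * 9 * 2.44
= 31.91 + 0.1339 * 9 * 2.44
= 34.8504 MJ/kg

34.8504 MJ/kg


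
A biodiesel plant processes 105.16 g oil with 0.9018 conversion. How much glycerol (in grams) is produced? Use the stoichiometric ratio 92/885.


glycerol = oil * conv * (92/885)
= 105.16 * 0.9018 * 92 / 885
= 9.8584 g

9.8584 g


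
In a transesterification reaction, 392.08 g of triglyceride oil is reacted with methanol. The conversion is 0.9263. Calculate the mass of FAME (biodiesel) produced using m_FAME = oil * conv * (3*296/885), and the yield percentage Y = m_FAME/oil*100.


m_FAME = oil * conv * (3 * 296 / 885) = oil * conv * (888/885)
= 392.08 * 0.9263 * 888 / 885
= 364.4148 g
Y = m_FAME / oil * 100 = conv * (888/885) * 100
= 0.9263 * 888 / 885 * 100
= 92.94%

364.4148 g FAME; Y = 92.94%


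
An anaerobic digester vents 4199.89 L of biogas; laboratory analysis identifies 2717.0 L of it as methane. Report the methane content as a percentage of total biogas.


CH4% = V_CH4 / V_total * 100
= 2717.0 / 4199.89 * 100
= 64.6922%

64.6922%


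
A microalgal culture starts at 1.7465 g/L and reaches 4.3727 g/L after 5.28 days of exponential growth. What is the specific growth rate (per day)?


mu = ln(X2/X1) / dt
= ln(4.3727/1.7465) / 5.28
= 0.1738 per day

0.1738 per day


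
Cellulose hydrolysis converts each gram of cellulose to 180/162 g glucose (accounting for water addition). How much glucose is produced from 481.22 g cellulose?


glucose = cellulose * 180/162
= 481.22 * 180/162
= 534.6889 g

534.6889 g


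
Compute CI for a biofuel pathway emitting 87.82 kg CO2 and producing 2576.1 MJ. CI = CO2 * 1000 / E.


CI = CO2 * 1000 / E
= 87.82 * 1000 / 2576.1
= 34.0903 g CO2/MJ

34.0903 g CO2/MJ


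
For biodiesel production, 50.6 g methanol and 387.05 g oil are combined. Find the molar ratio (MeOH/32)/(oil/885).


Molar ratio = n_MeOH / n_oil = (MeOH/32) / (oil/885) = (MeOH * 885) / (32 * oil)
= (50.6 * 885) / (32 * 387.05)
= 3.6156

3.6156


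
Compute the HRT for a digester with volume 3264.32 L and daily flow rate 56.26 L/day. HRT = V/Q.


HRT = V / Q
= 3264.32 / 56.26
= 58.0220 days

58.0220 days


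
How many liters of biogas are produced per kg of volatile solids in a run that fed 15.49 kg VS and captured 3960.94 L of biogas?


Y = V / VS
= 3960.94 / 15.49
= 255.7095 L/kg VS

255.7095 L/kg VS


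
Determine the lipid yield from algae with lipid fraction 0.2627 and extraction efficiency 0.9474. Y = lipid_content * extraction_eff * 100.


Y = lipid_content * extraction_eff * 100
= 0.2627 * 0.9474 * 100
= 24.8882%

24.8882%


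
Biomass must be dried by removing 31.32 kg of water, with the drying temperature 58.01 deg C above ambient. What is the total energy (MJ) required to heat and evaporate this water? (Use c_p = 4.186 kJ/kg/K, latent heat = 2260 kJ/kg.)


E = m_water * (4.186 * dT + 2260) / 1000
= 31.32 * (4.186 * 58.01 + 2260) / 1000
= 78.3886 MJ

78.3886 MJ


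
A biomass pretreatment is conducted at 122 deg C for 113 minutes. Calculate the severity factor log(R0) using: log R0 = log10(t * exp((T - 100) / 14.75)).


logR0 = log10(t * exp((T - 100) / 14.75))
= log10(113 * exp((122 - 100) / 14.75))
= 2.7008

2.7008


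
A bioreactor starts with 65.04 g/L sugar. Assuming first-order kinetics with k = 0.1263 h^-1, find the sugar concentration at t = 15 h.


S = S0 * exp(-k * t)
S = 65.04 * exp(-0.1263 * 15)
S = 9.7816 g/L

9.7816 g/L


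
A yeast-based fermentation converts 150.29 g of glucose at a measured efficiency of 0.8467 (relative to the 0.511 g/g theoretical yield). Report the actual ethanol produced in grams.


Actual ethanol: m = 0.511 * 150.29 * 0.8467
m = 65.0250 g

65.0250 g


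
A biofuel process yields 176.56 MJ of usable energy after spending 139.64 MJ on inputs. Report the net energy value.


NEV = E_out - E_in
= 176.56 - 139.64
= 36.9200 MJ

36.9200 MJ


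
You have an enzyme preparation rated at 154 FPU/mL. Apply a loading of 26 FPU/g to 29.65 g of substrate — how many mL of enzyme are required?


V = dosage * m_sub / activity
V = 26 * 29.65 / 154
V = 5.0058 mL

5.0058 mL


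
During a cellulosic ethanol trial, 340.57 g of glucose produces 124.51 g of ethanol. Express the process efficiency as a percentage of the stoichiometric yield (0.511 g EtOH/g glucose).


Fermentation efficiency = (actual / (0.511 * glucose)) * 100
= (124.51 / (0.511 * 340.57)) * 100
= 71.5446%

71.5446%


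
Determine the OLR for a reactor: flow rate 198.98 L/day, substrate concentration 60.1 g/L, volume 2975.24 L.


OLR = Q * S / V
= 198.98 * 60.1 / 2975.24
= 4.0194 g/L/day

4.0194 g/L/day


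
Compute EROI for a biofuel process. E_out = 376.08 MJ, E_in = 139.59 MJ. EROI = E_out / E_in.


EROI = E_out / E_in
= 376.08 / 139.59
= 2.6942

2.6942


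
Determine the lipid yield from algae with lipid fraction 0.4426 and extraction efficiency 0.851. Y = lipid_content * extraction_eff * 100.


Y = lipid_content * extraction_eff * 100
= 0.4426 * 0.851 * 100
= 37.6653%

37.6653%


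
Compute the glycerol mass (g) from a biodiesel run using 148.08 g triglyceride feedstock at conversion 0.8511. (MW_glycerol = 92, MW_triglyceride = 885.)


glycerol = oil * conv * (92/885)
= 148.08 * 0.8511 * 92 / 885
= 13.1015 g

13.1015 g


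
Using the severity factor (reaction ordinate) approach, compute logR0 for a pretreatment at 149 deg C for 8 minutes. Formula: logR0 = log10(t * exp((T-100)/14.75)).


logR0 = log10(t * exp((T - 100) / 14.75))
= log10(8 * exp((149 - 100) / 14.75))
= 2.3458

2.3458


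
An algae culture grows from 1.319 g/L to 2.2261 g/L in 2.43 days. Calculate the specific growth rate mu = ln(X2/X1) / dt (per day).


mu = ln(X2/X1) / dt
= ln(2.2261/1.319) / 2.43
= 0.2154 per day

0.2154 per day


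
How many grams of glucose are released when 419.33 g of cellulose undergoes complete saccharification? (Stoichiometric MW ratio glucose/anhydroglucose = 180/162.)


glucose = cellulose * 180/162
= 419.33 * 180/162
= 465.9222 g

465.9222 g


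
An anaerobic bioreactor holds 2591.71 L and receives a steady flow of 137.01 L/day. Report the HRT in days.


HRT = V / Q
= 2591.71 / 137.01
= 18.9162 days

18.9162 days


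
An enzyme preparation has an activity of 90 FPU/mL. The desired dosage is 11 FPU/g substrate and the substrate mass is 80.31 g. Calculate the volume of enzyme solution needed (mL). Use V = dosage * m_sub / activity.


V = dosage * m_sub / activity
V = 11 * 80.31 / 90
V = 9.8157 mL

9.8157 mL


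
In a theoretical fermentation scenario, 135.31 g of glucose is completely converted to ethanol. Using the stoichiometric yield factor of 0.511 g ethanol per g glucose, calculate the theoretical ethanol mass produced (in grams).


Theoretical ethanol yield: m_EtOH = 0.511 * m_glucose
m_EtOH = 0.511 * 135.31 = 69.1434 g

69.1434 g


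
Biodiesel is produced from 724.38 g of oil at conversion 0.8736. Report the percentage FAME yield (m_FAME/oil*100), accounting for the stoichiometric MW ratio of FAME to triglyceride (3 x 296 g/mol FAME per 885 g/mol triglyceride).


m_FAME = oil * conv * (3 * 296 / 885) = oil * conv * (888/885)
= 724.38 * 0.8736 * 888 / 885
= 634.9635 g
Y = m_FAME / oil * 100 = conv * (888/885) * 100
= 0.8736 * 888 / 885 * 100
= 87.66%

87.66%


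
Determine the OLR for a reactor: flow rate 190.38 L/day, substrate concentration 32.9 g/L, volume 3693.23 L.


OLR = Q * S / V
= 190.38 * 32.9 / 3693.23
= 1.6959 g/L/day

1.6959 g/L/day


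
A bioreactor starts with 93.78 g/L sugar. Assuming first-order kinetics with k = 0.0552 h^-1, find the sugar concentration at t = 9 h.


S = S0 * exp(-k * t)
S = 93.78 * exp(-0.0552 * 9)
S = 57.0628 g/L

57.0628 g/L


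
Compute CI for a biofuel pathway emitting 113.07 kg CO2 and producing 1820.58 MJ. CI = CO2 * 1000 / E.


CI = CO2 * 1000 / E
= 113.07 * 1000 / 1820.58
= 62.1066 g CO2/MJ

62.1066 g CO2/MJ


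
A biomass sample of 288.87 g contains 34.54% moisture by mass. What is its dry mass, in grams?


Wd = Ww * (1 - MC/100)
= 288.87 * (1 - 34.54/100)
= 189.0943 g

189.0943 g


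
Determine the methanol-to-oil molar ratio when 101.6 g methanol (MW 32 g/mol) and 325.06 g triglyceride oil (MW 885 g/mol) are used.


Molar ratio = n_MeOH / n_oil = (MeOH/32) / (oil/885) = (MeOH * 885) / (32 * oil)
= (101.6 * 885) / (32 * 325.06)
= 8.6442

8.6442


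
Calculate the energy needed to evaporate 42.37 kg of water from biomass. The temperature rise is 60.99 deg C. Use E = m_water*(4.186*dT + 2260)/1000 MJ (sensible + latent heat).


E = m_water * (4.186 * dT + 2260) / 1000
= 42.37 * (4.186 * 60.99 + 2260) / 1000
= 106.5734 MJ

106.5734 MJ


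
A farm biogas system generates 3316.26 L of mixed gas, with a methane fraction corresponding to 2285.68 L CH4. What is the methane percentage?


CH4% = V_CH4 / V_total * 100
= 2285.68 / 3316.26 * 100
= 68.9234%

68.9234%


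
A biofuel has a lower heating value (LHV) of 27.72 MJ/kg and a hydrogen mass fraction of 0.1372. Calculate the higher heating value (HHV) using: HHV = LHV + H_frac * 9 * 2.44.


HHV = LHV + H_frac * 9 * 2.44
= 27.72 + 0.1372 * 9 * 2.44
= 30.7329 MJ/kg

30.7329 MJ/kg


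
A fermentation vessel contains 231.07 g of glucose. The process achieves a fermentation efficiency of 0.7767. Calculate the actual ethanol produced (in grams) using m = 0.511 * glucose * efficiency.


Actual ethanol: m = 0.511 * 231.07 * 0.7767
m = 91.7102 g

91.7102 g


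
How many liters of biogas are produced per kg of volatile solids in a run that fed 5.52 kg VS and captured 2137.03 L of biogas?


Y = V / VS
= 2137.03 / 5.52
= 387.1431 L/kg VS

387.1431 L/kg VS


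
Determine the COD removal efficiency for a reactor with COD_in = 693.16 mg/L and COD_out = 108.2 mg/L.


eta = (COD_in - COD_out) / COD_in * 100
= (693.16 - 108.2) / 693.16 * 100
= 84.3903%

84.3903%


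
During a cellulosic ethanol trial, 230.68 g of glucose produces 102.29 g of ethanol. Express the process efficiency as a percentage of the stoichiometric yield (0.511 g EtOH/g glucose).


Fermentation efficiency = (actual / (0.511 * glucose)) * 100
= (102.29 / (0.511 * 230.68)) * 100
= 86.7765%

86.7765%


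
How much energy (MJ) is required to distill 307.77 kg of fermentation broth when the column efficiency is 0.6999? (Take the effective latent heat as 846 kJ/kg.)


E = m * 846 / (eta * 1000)
= 307.77 * 846 / (0.6999 * 1000)
= 372.0152 MJ

372.0152 MJ


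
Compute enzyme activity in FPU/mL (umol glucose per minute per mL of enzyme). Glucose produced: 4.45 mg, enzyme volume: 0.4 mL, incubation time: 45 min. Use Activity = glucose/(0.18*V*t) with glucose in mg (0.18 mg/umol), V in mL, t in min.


Activity = glucose_mg / (0.18 mg/umol * V_mL * t_min)
= 4.45 / (0.18 * 0.4 * 45)
= 1.3735 FPU/mL

1.3735 FPU/mL


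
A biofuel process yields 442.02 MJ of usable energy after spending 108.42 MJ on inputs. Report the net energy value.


NEV = E_out - E_in
= 442.02 - 108.42
= 333.6000 MJ

333.6000 MJ


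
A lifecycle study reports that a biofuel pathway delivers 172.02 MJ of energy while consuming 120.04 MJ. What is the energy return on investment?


EROI = E_out / E_in
= 172.02 / 120.04
= 1.4330

1.4330


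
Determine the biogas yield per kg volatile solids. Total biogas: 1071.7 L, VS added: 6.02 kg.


Y = V / VS
= 1071.7 / 6.02
= 178.0233 L/kg VS

178.0233 L/kg VS


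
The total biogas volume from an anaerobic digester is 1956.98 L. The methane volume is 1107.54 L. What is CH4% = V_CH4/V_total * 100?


CH4% = V_CH4 / V_total * 100
= 1107.54 / 1956.98 * 100
= 56.5943%

56.5943%


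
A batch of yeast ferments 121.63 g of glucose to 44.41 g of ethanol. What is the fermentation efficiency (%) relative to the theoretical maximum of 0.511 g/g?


Fermentation efficiency = (actual / (0.511 * glucose)) * 100
= (44.41 / (0.511 * 121.63)) * 100
= 71.4528%

71.4528%


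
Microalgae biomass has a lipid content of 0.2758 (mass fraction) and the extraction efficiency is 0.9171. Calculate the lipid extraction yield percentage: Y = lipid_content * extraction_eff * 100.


Y = lipid_content * extraction_eff * 100
= 0.2758 * 0.9171 * 100
= 25.2936%

25.2936%


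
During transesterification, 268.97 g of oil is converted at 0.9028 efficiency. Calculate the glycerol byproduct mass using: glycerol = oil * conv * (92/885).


glycerol = oil * conv * (92/885)
= 268.97 * 0.9028 * 92 / 885
= 25.2429 g

25.2429 g


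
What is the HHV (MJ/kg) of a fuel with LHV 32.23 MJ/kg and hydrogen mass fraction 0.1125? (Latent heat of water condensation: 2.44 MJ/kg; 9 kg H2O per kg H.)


HHV = LHV + H_frac * 9 * 2.44
= 32.23 + 0.1125 * 9 * 2.44
= 34.7005 MJ/kg

34.7005 MJ/kg


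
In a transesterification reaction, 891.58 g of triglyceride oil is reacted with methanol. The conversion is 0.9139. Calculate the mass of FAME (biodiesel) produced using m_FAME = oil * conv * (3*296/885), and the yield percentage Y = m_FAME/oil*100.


m_FAME = oil * conv * (3 * 296 / 885) = oil * conv * (888/885)
= 891.58 * 0.9139 * 888 / 885
= 817.5770 g
Y = m_FAME / oil * 100 = conv * (888/885) * 100
= 0.9139 * 888 / 885 * 100
= 91.70%

817.5770 g FAME; Y = 91.70%


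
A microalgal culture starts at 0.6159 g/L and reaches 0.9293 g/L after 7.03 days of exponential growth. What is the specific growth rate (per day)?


mu = ln(X2/X1) / dt
= ln(0.9293/0.6159) / 7.03
= 0.0585 per day

0.0585 per day


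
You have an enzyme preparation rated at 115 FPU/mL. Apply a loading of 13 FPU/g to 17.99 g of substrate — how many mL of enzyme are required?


V = dosage * m_sub / activity
V = 13 * 17.99 / 115
V = 2.0337 mL

2.0337 mL


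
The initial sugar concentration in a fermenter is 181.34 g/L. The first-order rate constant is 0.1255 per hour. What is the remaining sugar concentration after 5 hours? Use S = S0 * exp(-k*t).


S = S0 * exp(-k * t)
S = 181.34 * exp(-0.1255 * 5)
S = 96.8219 g/L

96.8219 g/L


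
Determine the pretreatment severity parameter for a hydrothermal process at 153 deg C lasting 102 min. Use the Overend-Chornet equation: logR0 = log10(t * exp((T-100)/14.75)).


logR0 = log10(t * exp((T - 100) / 14.75))
= log10(102 * exp((153 - 100) / 14.75))
= 3.5691

3.5691


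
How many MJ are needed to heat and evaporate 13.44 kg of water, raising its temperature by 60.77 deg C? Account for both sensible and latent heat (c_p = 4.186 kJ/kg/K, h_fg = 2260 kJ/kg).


E = m_water * (4.186 * dT + 2260) / 1000
= 13.44 * (4.186 * 60.77 + 2260) / 1000
= 33.7933 MJ

33.7933 MJ


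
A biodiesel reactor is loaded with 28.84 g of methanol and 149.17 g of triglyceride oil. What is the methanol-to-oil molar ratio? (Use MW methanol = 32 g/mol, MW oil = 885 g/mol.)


Molar ratio = n_MeOH / n_oil = (MeOH/32) / (oil/885) = (MeOH * 885) / (32 * oil)
= (28.84 * 885) / (32 * 149.17)
= 5.3470

5.3470


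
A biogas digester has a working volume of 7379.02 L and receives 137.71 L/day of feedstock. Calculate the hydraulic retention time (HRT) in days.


HRT = V / Q
= 7379.02 / 137.71
= 53.5838 days

53.5838 days


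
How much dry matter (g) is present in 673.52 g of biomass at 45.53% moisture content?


Wd = Ww * (1 - MC/100)
= 673.52 * (1 - 45.53/100)
= 366.8663 g

366.8663 g


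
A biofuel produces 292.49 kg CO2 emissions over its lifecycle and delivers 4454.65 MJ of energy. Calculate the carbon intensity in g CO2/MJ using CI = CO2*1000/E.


CI = CO2 * 1000 / E
= 292.49 * 1000 / 4454.65
= 65.6595 g CO2/MJ

65.6595 g CO2/MJ


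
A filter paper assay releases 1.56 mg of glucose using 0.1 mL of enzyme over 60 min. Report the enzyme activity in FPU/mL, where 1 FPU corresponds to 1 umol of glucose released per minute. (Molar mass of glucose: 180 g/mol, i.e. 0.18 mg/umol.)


Activity = glucose_mg / (0.18 mg/umol * V_mL * t_min)
= 1.56 / (0.18 * 0.1 * 60)
= 1.4444 FPU/mL

1.4444 FPU/mL


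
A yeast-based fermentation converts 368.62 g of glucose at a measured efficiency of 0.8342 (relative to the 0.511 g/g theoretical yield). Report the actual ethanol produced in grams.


Actual ethanol: m = 0.511 * 368.62 * 0.8342
m = 157.1339 g

157.1339 g


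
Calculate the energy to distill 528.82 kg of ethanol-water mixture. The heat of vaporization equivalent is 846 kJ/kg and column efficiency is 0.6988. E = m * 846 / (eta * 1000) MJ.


E = m * 846 / (eta * 1000)
= 528.82 * 846 / (0.6988 * 1000)
= 640.2143 MJ

640.2143 MJ
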